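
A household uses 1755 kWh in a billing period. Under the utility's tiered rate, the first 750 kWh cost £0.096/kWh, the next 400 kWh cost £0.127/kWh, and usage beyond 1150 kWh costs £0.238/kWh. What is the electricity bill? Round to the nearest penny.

First 750 kWh × £0.096 = £72.00
Next 400 kWh × £0.127 = £50.80
Remaining 605 kWh × £0.238 = £143.99
Total = £266.79

£266.79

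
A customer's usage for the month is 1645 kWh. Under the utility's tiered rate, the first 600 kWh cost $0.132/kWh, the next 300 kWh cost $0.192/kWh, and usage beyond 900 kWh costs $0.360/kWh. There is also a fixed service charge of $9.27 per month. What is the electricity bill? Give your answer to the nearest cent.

First 600 kWh × $0.132 = $79.20
Next 300 kWh × $0.192 = $57.60
Remaining 745 kWh × $0.360 = $268.20
Energy charge = $405.00; + service $9.27 = $414.27

$414.27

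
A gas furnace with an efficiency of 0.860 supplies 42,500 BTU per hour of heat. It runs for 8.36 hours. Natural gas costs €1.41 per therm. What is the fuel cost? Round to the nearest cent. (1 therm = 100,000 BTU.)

Heat delivered = 42,500 BTU/h × 8.36 h = 355,300 BTU
Gas input = 355,300 / 0.860 = 413,140 BTU
= 413,140 / 100,000 = 4.131 therm
Cost = 4.131 × €1.41/therm = €5.83

€5.83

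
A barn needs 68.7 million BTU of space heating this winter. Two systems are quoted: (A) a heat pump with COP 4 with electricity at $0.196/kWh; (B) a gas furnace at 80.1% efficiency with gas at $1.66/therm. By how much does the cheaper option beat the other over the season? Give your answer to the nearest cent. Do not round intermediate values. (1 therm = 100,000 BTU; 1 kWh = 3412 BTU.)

Heat load = 68.7 × 10⁶ BTU = 68,700,000 BTU
Gas: input = 68,700,000 / 0.801 = 85,767,790 BTU = 857.7 therm → 857.7 × $1.66 = $1,423.75
Heat pump: 68,700,000 BTU / 3412 = 20,130 kWh heat; / 4 = 5,034 kWh in → × $0.196 = $986.61
Difference = |$1,423.75 − $986.61| = $437.14

$437.14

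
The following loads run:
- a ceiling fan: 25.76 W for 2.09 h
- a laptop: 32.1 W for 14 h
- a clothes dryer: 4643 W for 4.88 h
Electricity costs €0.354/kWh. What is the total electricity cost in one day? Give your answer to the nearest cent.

ceiling fan: 25.76 W × 2.09 h = 54 Wh = 0.05384 kWh
laptop: 32.1 W × 14 h = 449 Wh = 0.4494 kWh
clothes dryer: 4643 W × 4.88 h = 22,658 Wh = 22.66 kWh
Total energy = 0.05384 + 0.4494 + 22.66 = 23.16 kWh
Cost = 23.16 kWh × €0.354 = €8.20

€8.20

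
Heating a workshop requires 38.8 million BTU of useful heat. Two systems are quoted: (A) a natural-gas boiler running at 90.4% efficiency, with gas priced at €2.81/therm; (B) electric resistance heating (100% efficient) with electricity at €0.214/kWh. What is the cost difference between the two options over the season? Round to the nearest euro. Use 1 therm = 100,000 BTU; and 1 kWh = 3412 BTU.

€1227

Heat load = 38.8 × 10⁶ BTU = 38,800,000 BTU
Gas: input = 38,800,000 / 0.904 = 42,920,354 BTU = 429.2 therm → 429.2 × €2.81 = €1,206.06
Electric: 38,800,000 BTU / 3412 = 11,370 kWh → × €0.214 = €2,433.53
Difference = |€1,206.06 − €2,433.53| = €1,227.47 ≈ €1227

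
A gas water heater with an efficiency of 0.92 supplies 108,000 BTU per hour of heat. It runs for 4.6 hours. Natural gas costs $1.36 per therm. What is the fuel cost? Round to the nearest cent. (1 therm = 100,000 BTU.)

Heat delivered = 108,000 BTU/h × 4.6 h = 496,800 BTU
Gas input = 496,800 / 0.92 = 540,000 BTU
= 540,000 / 100,000 = 5.4 therm
Cost = 5.4 × $1.36/therm = $7.34

$7.34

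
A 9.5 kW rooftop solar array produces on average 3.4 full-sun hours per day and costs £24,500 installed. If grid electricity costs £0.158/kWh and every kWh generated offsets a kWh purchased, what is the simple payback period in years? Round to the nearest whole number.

13 years

Daily generation = 9.5 kW × 3.4 h = 32.3 kWh
Annual generation = 32.3 × 365 = 11789 kWh
Annual savings = 11789 × £0.158 = £1,862.74
Payback = £24,500 / £1,862.74 = 13.2 years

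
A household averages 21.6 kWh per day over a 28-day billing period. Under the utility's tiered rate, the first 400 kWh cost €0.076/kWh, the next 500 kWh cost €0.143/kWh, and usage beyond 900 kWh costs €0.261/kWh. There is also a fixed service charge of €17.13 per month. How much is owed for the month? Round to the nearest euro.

€77

Usage = 21.6 kWh/day × 28 days = 604.8 kWh
First 400 kWh × €0.076 = €30.40
Next 204.8 kWh × €0.143 = €29.29
Remaining tier: 0 kWh (not reached)
Energy charge = €59.69; + service €17.13 = €76.82 ≈ €77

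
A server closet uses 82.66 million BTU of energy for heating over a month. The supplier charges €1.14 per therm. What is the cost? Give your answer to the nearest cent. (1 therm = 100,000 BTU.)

€942.32

82.66 million BTU × (10 therm/million BTU) = 826.6 therm
Cost = 826.6 therm × €1.14/therm = €942.32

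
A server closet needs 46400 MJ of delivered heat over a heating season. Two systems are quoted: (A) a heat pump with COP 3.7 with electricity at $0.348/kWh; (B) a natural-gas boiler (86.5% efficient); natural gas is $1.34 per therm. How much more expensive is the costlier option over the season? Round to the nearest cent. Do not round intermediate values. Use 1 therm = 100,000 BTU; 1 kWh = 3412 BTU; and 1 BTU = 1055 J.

Heat load = 46400 MJ = 46,400,000,000 J / 1055 = 43,981,043 BTU
Gas: input = 43,981,043 / 0.865 = 50,845,136 BTU = 508.5 therm → 508.5 × $1.34 = $681.32
Heat pump: 43,981,043 BTU / 3412 = 12,890 kWh heat; / 3.7 = 3,484 kWh in → × $0.348 = $1,212.37
Difference = |$681.32 − $1,212.37| = $531.04

$531.04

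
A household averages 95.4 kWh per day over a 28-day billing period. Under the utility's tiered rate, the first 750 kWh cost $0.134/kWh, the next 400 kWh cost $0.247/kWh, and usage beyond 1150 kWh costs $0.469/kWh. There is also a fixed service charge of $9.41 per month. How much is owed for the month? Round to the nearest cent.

Usage = 95.4 kWh/day × 28 days = 2671.2 kWh
First 750 kWh × $0.134 = $100.50
Next 400 kWh × $0.247 = $98.80
Remaining 1521.2 kWh × $0.469 = $713.44
Energy charge = $912.74; + service $9.41 = $922.15

$922.15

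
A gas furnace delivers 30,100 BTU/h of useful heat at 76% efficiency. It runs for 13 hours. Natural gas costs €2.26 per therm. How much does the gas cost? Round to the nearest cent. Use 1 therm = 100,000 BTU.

€11.64

Heat delivered = 30,100 BTU/h × 13 h = 391,300 BTU
Gas input = 391,300 / 0.76 = 514,868 BTU
= 514,868 / 100,000 = 5.149 therm
Cost = 5.149 × €2.26/therm = €11.64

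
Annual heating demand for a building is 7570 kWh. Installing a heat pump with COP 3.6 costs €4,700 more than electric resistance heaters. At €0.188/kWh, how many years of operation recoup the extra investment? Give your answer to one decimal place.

Resistance: 7570 kWh × €0.188 = €1,423.16/yr
Heat pump: 7570 / 3.6 = 2103 kWh in → × €0.188 = €395.32/yr
Annual savings = €1,027.84
Payback = €4,700 / €1,027.84 = 4.57 years

4.6 years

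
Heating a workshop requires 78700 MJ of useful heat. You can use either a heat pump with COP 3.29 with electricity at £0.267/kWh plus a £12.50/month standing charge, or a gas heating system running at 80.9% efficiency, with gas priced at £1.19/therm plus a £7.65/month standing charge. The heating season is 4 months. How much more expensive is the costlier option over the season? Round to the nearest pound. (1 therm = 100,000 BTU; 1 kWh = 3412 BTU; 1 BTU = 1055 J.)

Heat load = 78700 MJ = 78,700,000,000 J / 1055 = 74,597,156 BTU
Gas: input = 74,597,156 / 0.809 = 92,209,093 BTU = 922.1 therm → 922.1 × £1.19 = £1,097.29; + 4 × £7.65 standing = £1,127.89
Heat pump: 74,597,156 BTU / 3412 = 21,860 kWh heat; / 3.29 = 6,645 kWh in → × £0.267 = £1,774.31; + 4 × £12.50 standing = £1,824.31
Difference = |£1,127.89 − £1,824.31| = £696.42 ≈ £696

£696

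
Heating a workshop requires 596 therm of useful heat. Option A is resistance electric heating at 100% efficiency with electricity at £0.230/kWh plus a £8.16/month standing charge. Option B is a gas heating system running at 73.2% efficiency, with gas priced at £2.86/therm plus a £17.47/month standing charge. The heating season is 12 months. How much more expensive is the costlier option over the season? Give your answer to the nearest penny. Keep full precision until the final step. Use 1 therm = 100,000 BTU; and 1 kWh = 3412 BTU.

£1577.23

Heat load = 596 therm × 100,000 = 59,600,000 BTU
Gas: input = 59,600,000 / 0.732 = 81,420,765 BTU = 814.2 therm → 814.2 × £2.86 = £2,328.63; + 12 × £17.47 standing = £2,538.27
Electric: 59,600,000 BTU / 3412 = 17,470 kWh → × £0.230 = £4,017.58; + 12 × £8.16 standing = £4,115.50
Difference = |£2,538.27 − £4,115.50| = £1,577.23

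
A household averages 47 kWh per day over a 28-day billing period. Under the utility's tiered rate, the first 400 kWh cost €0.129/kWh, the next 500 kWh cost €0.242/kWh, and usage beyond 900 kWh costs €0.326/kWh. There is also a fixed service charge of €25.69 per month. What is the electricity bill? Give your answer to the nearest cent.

€333.91

Usage = 47 kWh/day × 28 days = 1316 kWh
First 400 kWh × €0.129 = €51.60
Next 500 kWh × €0.242 = €121.00
Remaining 416 kWh × €0.326 = €135.62
Energy charge = €308.22; + service €25.69 = €333.91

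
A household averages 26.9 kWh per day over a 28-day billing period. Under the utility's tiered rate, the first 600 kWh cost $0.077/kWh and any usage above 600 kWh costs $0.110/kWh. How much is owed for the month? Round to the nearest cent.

Usage = 26.9 kWh/day × 28 days = 753.2 kWh
First 600 kWh × $0.077 = $46.20
Remaining 153.2 kWh × $0.110 = $16.85
Total = $63.05

$63.05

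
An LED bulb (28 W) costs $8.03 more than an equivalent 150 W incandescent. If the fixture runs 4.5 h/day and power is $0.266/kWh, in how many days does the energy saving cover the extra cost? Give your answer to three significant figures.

Power saved = 150 − 28 = 122 W
Daily energy saved = 122 W × 4.5 h = 549 Wh = 0.549 kWh
Daily savings = 0.549 × $0.266 = $0.1460
Payback = $8.03 / $0.1460 per day = 54.99 days

55 days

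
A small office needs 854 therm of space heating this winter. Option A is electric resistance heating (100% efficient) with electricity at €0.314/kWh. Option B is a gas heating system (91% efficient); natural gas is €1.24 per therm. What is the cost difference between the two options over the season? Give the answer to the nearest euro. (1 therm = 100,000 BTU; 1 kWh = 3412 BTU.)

Heat load = 854 therm × 100,000 = 85,400,000 BTU
Gas: input = 85,400,000 / 0.910 = 93,846,154 BTU = 938.5 therm → 938.5 × €1.24 = €1,163.69
Electric: 85,400,000 BTU / 3412 = 25,030 kWh → × €0.314 = €7,859.20
Difference = |€1,163.69 − €7,859.20| = €6,695.51 ≈ €6696

€6696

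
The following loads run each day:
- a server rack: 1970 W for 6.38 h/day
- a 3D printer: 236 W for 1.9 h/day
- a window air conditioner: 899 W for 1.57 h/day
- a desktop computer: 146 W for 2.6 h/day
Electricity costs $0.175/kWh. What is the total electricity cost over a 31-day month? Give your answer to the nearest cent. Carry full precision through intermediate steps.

server rack: 1970 W × 6.38 h × 31 d = 389,627 Wh = 389.6 kWh
3D printer: 236 W × 1.9 h × 31 d = 13,900 Wh = 13.9 kWh
window air conditioner: 899 W × 1.57 h × 31 d = 43,754 Wh = 43.75 kWh
desktop computer: 146 W × 2.6 h × 31 d = 11,768 Wh = 11.77 kWh
Total energy = 389.6 + 13.9 + 43.75 + 11.77 = 459 kWh
Cost = 459 kWh × $0.175 = $80.33

$80.33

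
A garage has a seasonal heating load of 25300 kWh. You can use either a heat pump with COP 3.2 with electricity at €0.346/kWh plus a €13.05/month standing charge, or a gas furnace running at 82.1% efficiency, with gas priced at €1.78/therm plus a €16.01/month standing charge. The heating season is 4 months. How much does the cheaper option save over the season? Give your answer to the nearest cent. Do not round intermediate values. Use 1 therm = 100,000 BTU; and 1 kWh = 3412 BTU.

€852.15

Heat load = 25300 kWh × 3412 = 86,323,600 BTU
Gas: input = 86,323,600 / 0.821 = 105,144,458 BTU = 1,051 therm → 1,051 × €1.78 = €1,871.57; + 4 × €16.01 standing = €1,935.61
Heat pump: 86,323,600 BTU / 3412 = 25,300 kWh heat; / 3.2 = 7,906 kWh in → × €0.346 = €2,735.56; + 4 × €13.05 standing = €2,787.76
Difference = |€1,935.61 − €2,787.76| = €852.15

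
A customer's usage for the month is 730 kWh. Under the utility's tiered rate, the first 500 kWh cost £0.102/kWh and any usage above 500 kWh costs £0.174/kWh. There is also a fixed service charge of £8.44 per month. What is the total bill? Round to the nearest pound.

First 500 kWh × £0.102 = £51.00
Remaining 230 kWh × £0.174 = £40.02
Energy charge = £91.02; + service £8.44 = £99.46 ≈ £99

£99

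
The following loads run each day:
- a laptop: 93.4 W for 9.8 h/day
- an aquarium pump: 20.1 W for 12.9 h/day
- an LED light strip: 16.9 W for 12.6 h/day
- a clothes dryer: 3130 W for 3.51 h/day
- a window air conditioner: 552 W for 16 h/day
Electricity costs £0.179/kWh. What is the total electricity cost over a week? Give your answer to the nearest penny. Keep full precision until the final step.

laptop: 93.4 W × 9.8 h × 7 d = 6,407 Wh = 6.407 kWh
aquarium pump: 20.1 W × 12.9 h × 7 d = 1,815 Wh = 1.815 kWh
LED light strip: 16.9 W × 12.6 h × 7 d = 1,491 Wh = 1.491 kWh
clothes dryer: 3130 W × 3.51 h × 7 d = 76,904 Wh = 76.9 kWh
window air conditioner: 552 W × 16 h × 7 d = 61,824 Wh = 61.82 kWh
Total energy = 6.407 + 1.815 + 1.491 + 76.9 + 61.82 = 148.4 kWh
Cost = 148.4 kWh × £0.179 = £26.57

£26.57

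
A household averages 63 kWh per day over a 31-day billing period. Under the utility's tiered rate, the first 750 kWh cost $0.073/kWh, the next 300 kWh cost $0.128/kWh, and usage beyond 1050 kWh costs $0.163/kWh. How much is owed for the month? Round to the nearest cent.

Usage = 63 kWh/day × 31 days = 1953 kWh
First 750 kWh × $0.073 = $54.75
Next 300 kWh × $0.128 = $38.40
Remaining 903 kWh × $0.163 = $147.19
Total = $240.34

$240.34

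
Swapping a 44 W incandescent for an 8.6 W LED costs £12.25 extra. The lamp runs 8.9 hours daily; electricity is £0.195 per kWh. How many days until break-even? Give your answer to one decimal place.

Power saved = 44 − 8.6 = 35.4 W
Daily energy saved = 35.4 W × 8.9 h = 315.1 Wh = 0.31506 kWh
Daily savings = 0.31506 × £0.195 = £0.0614
Payback = £12.25 / £0.0614 per day = 199.4 days

199.4 days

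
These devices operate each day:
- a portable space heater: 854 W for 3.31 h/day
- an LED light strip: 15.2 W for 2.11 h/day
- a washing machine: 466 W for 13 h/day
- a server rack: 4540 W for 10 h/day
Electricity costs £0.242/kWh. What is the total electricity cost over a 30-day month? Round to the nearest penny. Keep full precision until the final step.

£394.34

portable space heater: 854 W × 3.31 h × 30 d = 84,802 Wh = 84.8 kWh
LED light strip: 15.2 W × 2.11 h × 30 d = 962 Wh = 0.9622 kWh
washing machine: 466 W × 13 h × 30 d = 181,740 Wh = 181.7 kWh
server rack: 4540 W × 10 h × 30 d = 1,362,000 Wh = 1,362 kWh
Total energy = 84.8 + 0.9622 + 181.7 + 1,362 = 1,630 kWh
Cost = 1,630 kWh × £0.242 = £394.34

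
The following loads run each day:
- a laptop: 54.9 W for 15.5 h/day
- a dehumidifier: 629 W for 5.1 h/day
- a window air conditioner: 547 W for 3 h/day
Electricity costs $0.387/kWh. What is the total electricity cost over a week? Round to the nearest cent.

laptop: 54.9 W × 15.5 h × 7 d = 5,957 Wh = 5.957 kWh
dehumidifier: 629 W × 5.1 h × 7 d = 22,455 Wh = 22.46 kWh
window air conditioner: 547 W × 3 h × 7 d = 11,487 Wh = 11.49 kWh
Total energy = 5.957 + 22.46 + 11.49 = 39.9 kWh
Cost = 39.9 kWh × $0.387 = $15.44

$15.44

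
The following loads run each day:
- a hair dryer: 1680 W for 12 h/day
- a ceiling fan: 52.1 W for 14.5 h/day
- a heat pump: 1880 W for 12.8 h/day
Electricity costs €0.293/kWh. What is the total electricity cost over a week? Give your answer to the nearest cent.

hair dryer: 1680 W × 12 h × 7 d = 141,120 Wh = 141.1 kWh
ceiling fan: 52.1 W × 14.5 h × 7 d = 5,288 Wh = 5.288 kWh
heat pump: 1880 W × 12.8 h × 7 d = 168,448 Wh = 168.4 kWh
Total energy = 141.1 + 5.288 + 168.4 = 314.9 kWh
Cost = 314.9 kWh × €0.293 = €92.25

€92.25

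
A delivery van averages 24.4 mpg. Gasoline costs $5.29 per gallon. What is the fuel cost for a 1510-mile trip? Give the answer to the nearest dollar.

$327

Fuel = 1510 mi / 24.4 mpg = 61.89 gal
Cost = 61.89 gal × $5.29/gal = $327.37 ≈ $327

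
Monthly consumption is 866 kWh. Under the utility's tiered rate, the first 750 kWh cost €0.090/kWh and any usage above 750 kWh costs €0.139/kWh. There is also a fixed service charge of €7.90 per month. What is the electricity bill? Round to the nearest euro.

€92

First 750 kWh × €0.090 = €67.50
Remaining 116 kWh × €0.139 = €16.12
Energy charge = €83.62; + service €7.90 = €91.52 ≈ €92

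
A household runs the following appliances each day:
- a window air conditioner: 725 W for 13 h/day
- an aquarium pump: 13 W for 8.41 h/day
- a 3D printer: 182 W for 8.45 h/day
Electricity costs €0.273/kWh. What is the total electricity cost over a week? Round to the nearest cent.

€21.16

window air conditioner: 725 W × 13 h × 7 d = 65,975 Wh = 65.97 kWh
aquarium pump: 13 W × 8.41 h × 7 d = 765 Wh = 0.7653 kWh
3D printer: 182 W × 8.45 h × 7 d = 10,765 Wh = 10.77 kWh
Total energy = 65.97 + 0.7653 + 10.77 = 77.51 kWh
Cost = 77.51 kWh × €0.273 = €21.16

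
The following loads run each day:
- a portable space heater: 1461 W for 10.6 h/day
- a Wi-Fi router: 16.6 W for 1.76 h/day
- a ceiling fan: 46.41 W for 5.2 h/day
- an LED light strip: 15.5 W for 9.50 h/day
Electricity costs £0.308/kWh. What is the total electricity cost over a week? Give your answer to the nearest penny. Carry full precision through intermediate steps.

portable space heater: 1461 W × 10.6 h × 7 d = 108,406 Wh = 108.4 kWh
Wi-Fi router: 16.6 W × 1.76 h × 7 d = 205 Wh = 0.2045 kWh
ceiling fan: 46.41 W × 5.2 h × 7 d = 1,689 Wh = 1.689 kWh
LED light strip: 15.5 W × 9.50 h × 7 d = 1,031 Wh = 1.031 kWh
Total energy = 108.4 + 0.2045 + 1.689 + 1.031 = 111.3 kWh
Cost = 111.3 kWh × £0.308 = £34.29

£34.29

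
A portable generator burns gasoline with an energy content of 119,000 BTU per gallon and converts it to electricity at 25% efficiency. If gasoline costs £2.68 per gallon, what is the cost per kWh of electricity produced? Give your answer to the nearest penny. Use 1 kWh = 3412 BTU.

Electrical output per gallon = 119,000 BTU × 0.25 / 3412 BTU/kWh = 8.719 kWh
Cost per kWh = £2.68 / 8.719 kWh = £0.307

£0.31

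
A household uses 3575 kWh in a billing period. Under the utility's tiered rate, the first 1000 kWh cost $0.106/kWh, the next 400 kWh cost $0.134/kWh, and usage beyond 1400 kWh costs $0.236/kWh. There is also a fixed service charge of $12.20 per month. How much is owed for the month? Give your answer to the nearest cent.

First 1000 kWh × $0.106 = $106.00
Next 400 kWh × $0.134 = $53.60
Remaining 2175 kWh × $0.236 = $513.30
Energy charge = $672.90; + service $12.20 = $685.10

$685.10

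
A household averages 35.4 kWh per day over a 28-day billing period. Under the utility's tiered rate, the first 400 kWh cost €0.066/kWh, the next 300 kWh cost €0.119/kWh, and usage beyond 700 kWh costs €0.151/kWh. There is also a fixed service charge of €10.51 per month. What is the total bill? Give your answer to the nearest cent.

€116.58

Usage = 35.4 kWh/day × 28 days = 991.2 kWh
First 400 kWh × €0.066 = €26.40
Next 300 kWh × €0.119 = €35.70
Remaining 291.2 kWh × €0.151 = €43.97
Energy charge = €106.07; + service €10.51 = €116.58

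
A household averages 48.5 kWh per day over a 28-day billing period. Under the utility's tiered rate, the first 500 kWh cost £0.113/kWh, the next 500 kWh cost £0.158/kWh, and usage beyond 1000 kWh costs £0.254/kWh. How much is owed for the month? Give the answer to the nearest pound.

Usage = 48.5 kWh/day × 28 days = 1358 kWh
First 500 kWh × £0.113 = £56.50
Next 500 kWh × £0.158 = £79.00
Remaining 358 kWh × £0.254 = £90.93
Total = £226.43 ≈ £226

£226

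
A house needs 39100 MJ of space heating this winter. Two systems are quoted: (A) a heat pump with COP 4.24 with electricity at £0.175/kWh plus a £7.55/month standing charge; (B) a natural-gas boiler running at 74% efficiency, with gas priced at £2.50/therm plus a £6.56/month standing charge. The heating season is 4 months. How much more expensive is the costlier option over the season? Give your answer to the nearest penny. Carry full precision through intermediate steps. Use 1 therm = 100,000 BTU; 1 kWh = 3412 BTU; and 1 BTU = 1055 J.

£799.80

Heat load = 39100 MJ = 39,100,000,000 J / 1055 = 37,061,611 BTU
Gas: input = 37,061,611 / 0.74 = 50,083,259 BTU = 500.8 therm → 500.8 × £2.50 = £1,252.08; + 4 × £6.56 standing = £1,278.32
Heat pump: 37,061,611 BTU / 3412 = 10,860 kWh heat; / 4.24 = 2,562 kWh in → × £0.175 = £448.32; + 4 × £7.55 standing = £478.52
Difference = |£1,278.32 − £478.52| = £799.80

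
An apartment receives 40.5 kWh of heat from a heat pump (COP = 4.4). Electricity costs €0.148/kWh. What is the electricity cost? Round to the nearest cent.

Electrical input = 40.5 kWh / 4.4 = 9.205 kWh
Cost = 9.205 × €0.148/kWh = €1.36

€1.36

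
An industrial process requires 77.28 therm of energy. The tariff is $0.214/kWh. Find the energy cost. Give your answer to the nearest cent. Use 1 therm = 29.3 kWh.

77.28 therm × (29.3 kWh/therm) = 2,264 kWh
Cost = 2,264 kWh × $0.214/kWh = $484.56

$484.56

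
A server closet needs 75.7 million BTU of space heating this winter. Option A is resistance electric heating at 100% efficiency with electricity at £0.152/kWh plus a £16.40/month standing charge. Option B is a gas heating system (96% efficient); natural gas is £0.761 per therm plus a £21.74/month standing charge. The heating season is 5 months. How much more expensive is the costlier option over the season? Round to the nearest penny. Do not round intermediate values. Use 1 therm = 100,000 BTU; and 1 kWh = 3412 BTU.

£2745.55

Heat load = 75.7 × 10⁶ BTU = 75,700,000 BTU
Gas: input = 75,700,000 / 0.96 = 78,854,167 BTU = 788.5 therm → 788.5 × £0.761 = £600.08; + 5 × £21.74 standing = £708.78
Electric: 75,700,000 BTU / 3412 = 22,190 kWh → × £0.152 = £3,372.33; + 5 × £16.40 standing = £3,454.33
Difference = |£708.78 − £3,454.33| = £2,745.55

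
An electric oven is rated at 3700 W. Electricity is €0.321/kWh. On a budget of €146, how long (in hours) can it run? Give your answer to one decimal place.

122.9 h

Energy budget = €146 / €0.321 per kWh = 454.8 kWh = 454,829 Wh
Runtime = 454,829 Wh / 3700 W = 122.9 h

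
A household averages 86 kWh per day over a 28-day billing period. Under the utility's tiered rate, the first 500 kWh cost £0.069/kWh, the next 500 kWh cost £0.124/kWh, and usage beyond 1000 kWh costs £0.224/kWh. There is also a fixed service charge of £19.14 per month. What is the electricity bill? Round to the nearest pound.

£431

Usage = 86 kWh/day × 28 days = 2408 kWh
First 500 kWh × £0.069 = £34.50
Next 500 kWh × £0.124 = £62.00
Remaining 1408 kWh × £0.224 = £315.39
Energy charge = £411.89; + service £19.14 = £431.03 ≈ £431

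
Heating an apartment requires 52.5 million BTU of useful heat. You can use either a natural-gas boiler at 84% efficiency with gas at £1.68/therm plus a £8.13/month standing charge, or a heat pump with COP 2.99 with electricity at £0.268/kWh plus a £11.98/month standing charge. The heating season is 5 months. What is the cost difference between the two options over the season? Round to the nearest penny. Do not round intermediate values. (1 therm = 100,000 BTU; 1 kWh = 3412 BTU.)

£348.41

Heat load = 52.5 × 10⁶ BTU = 52,500,000 BTU
Gas: input = 52,500,000 / 0.84 = 62,500,000 BTU = 625 therm → 625 × £1.68 = £1,050.00; + 5 × £8.13 standing = £1,090.65
Heat pump: 52,500,000 BTU / 3412 = 15,390 kWh heat; / 2.99 = 5,146 kWh in → × £0.268 = £1,379.16; + 5 × £11.98 standing = £1,439.06
Difference = |£1,090.65 − £1,439.06| = £348.41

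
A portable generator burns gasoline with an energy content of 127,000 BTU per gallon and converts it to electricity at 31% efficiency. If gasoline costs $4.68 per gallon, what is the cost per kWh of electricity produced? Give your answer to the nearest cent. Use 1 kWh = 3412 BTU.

Electrical output per gallon = 127,000 BTU × 0.31 / 3412 BTU/kWh = 11.54 kWh
Cost per kWh = $4.68 / 11.54 kWh = $0.406

$0.41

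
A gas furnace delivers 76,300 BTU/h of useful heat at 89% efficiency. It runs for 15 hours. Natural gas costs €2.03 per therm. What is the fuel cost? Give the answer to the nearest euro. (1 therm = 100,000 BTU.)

€26

Heat delivered = 76,300 BTU/h × 15 h = 1,144,500 BTU
Gas input = 1,144,500 / 0.89 = 1,285,955 BTU
= 1,285,955 / 100,000 = 12.86 therm
Cost = 12.86 × €2.03/therm = €26.10 ≈ €26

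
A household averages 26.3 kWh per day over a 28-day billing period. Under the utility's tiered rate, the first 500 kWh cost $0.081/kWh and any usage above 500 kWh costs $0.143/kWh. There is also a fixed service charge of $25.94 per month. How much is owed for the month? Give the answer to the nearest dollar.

$100

Usage = 26.3 kWh/day × 28 days = 736.4 kWh
First 500 kWh × $0.081 = $40.50
Remaining 236.4 kWh × $0.143 = $33.81
Energy charge = $74.31; + service $25.94 = $100.25 ≈ $100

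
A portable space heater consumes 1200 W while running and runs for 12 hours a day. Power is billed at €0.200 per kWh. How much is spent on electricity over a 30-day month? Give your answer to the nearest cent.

€86.40

Energy = 1200 W × 12 h/day × 30 days = 432,000 Wh = 432 kWh
Cost = 432 kWh × €0.200/kWh = €86.40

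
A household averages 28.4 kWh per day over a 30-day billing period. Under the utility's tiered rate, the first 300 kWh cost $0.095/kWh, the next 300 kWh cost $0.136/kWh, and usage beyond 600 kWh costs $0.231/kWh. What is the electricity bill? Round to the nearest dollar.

$128

Usage = 28.4 kWh/day × 30 days = 852 kWh
First 300 kWh × $0.095 = $28.50
Next 300 kWh × $0.136 = $40.80
Remaining 252 kWh × $0.231 = $58.21
Total = $127.51 ≈ $128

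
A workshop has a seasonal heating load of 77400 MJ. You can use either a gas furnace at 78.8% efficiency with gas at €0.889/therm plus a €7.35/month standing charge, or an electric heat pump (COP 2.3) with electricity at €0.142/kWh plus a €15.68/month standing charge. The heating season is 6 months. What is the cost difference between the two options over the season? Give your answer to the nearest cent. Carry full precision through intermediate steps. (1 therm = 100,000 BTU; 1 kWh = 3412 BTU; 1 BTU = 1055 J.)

€549.81

Heat load = 77400 MJ = 77,400,000,000 J / 1055 = 73,364,929 BTU
Gas: input = 73,364,929 / 0.788 = 93,102,702 BTU = 931 therm → 931 × €0.889 = €827.68; + 6 × €7.35 standing = €871.78
Heat pump: 73,364,929 BTU / 3412 = 21,500 kWh heat; / 2.3 = 9,349 kWh in → × €0.142 = €1,327.52; + 6 × €15.68 standing = €1,421.60
Difference = |€871.78 − €1,421.60| = €549.81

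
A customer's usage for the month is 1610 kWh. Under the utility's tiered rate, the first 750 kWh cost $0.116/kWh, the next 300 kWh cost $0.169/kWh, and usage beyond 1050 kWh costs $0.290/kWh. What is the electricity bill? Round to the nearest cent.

$300.10

First 750 kWh × $0.116 = $87.00
Next 300 kWh × $0.169 = $50.70
Remaining 560 kWh × $0.290 = $162.40
Total = $300.10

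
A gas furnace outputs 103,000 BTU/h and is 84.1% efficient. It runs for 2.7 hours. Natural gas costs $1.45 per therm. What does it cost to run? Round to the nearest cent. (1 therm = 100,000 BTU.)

Heat delivered = 103,000 BTU/h × 2.7 h = 278,100 BTU
Gas input = 278,100 / 0.841 = 330,678 BTU
= 330,678 / 100,000 = 3.307 therm
Cost = 3.307 × $1.45/therm = $4.79

$4.79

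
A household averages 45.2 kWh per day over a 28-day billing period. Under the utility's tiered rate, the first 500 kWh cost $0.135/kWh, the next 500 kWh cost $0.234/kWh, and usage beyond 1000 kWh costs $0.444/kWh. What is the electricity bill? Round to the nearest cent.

Usage = 45.2 kWh/day × 28 days = 1265.6 kWh
First 500 kWh × $0.135 = $67.50
Next 500 kWh × $0.234 = $117.00
Remaining 265.6 kWh × $0.444 = $117.93
Total = $302.43

$302.43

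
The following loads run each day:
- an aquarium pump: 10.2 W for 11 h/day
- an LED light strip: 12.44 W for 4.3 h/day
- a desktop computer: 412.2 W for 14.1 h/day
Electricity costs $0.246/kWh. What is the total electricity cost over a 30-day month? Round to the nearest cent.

aquarium pump: 10.2 W × 11 h × 30 d = 3,366 Wh = 3.366 kWh
LED light strip: 12.44 W × 4.3 h × 30 d = 1,605 Wh = 1.605 kWh
desktop computer: 412.2 W × 14.1 h × 30 d = 174,361 Wh = 174.4 kWh
Total energy = 3.366 + 1.605 + 174.4 = 179.3 kWh
Cost = 179.3 kWh × $0.246 = $44.12

$44.12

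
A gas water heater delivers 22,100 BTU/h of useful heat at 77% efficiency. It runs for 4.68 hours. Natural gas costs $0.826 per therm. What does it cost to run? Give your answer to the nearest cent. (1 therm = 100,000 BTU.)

Heat delivered = 22,100 BTU/h × 4.68 h = 103,428 BTU
Gas input = 103,428 / 0.77 = 134,322 BTU
= 134,322 / 100,000 = 1.343 therm
Cost = 1.343 × $0.826/therm = $1.11

$1.11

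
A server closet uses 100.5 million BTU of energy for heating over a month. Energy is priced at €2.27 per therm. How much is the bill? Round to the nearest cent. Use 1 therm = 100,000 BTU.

€2281.35

100.5 million BTU × (10 therm/million BTU) = 1,005 therm
Cost = 1,005 therm × €2.27/therm = €2,281.35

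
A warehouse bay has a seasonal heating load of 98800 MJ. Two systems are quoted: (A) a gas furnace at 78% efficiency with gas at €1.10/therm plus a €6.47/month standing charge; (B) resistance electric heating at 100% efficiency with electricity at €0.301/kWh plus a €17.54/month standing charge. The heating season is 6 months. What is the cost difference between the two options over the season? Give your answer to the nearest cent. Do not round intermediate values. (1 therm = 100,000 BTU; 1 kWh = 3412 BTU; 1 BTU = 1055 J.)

€7007.28

Heat load = 98800 MJ = 98,800,000,000 J / 1055 = 93,649,289 BTU
Gas: input = 93,649,289 / 0.78 = 120,063,191 BTU = 1,201 therm → 1,201 × €1.10 = €1,320.70; + 6 × €6.47 standing = €1,359.52
Electric: 93,649,289 BTU / 3412 = 27,450 kWh → × €0.301 = €8,261.56; + 6 × €17.54 standing = €8,366.80
Difference = |€1,359.52 − €8,366.80| = €7,007.28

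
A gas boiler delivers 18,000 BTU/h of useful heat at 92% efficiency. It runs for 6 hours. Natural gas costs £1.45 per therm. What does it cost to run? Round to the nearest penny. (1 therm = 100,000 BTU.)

£1.70

Heat delivered = 18,000 BTU/h × 6 h = 108,000 BTU
Gas input = 108,000 / 0.92 = 117,391 BTU
= 117,391 / 100,000 = 1.174 therm
Cost = 1.174 × £1.45/therm = £1.70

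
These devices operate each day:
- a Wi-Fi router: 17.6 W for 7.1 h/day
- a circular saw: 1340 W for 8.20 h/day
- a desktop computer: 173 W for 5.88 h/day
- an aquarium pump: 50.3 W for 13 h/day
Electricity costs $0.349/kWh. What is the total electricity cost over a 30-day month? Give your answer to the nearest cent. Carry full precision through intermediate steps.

$133.85

Wi-Fi router: 17.6 W × 7.1 h × 30 d = 3,749 Wh = 3.749 kWh
circular saw: 1340 W × 8.20 h × 30 d = 329,640 Wh = 329.6 kWh
desktop computer: 173 W × 5.88 h × 30 d = 30,517 Wh = 30.52 kWh
aquarium pump: 50.3 W × 13 h × 30 d = 19,617 Wh = 19.62 kWh
Total energy = 3.749 + 329.6 + 30.52 + 19.62 = 383.5 kWh
Cost = 383.5 kWh × $0.349 = $133.85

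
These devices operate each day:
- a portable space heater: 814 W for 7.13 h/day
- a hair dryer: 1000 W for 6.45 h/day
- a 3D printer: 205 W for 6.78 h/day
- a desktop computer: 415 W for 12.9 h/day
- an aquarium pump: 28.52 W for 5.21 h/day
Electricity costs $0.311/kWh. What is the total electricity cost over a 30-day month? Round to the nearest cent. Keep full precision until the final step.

portable space heater: 814 W × 7.13 h × 30 d = 174,115 Wh = 174.1 kWh
hair dryer: 1000 W × 6.45 h × 30 d = 193,500 Wh = 193.5 kWh
3D printer: 205 W × 6.78 h × 30 d = 41,697 Wh = 41.7 kWh
desktop computer: 415 W × 12.9 h × 30 d = 160,605 Wh = 160.6 kWh
aquarium pump: 28.52 W × 5.21 h × 30 d = 4,458 Wh = 4.458 kWh
Total energy = 174.1 + 193.5 + 41.7 + 160.6 + 4.458 = 574.4 kWh
Cost = 574.4 kWh × $0.311 = $178.63

$178.63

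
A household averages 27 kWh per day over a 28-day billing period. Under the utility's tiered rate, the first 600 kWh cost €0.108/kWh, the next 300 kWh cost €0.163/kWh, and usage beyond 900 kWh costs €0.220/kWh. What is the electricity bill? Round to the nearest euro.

Usage = 27 kWh/day × 28 days = 756 kWh
First 600 kWh × €0.108 = €64.80
Next 156 kWh × €0.163 = €25.43
Remaining tier: 0 kWh (not reached)
Total = €90.23 ≈ €90

€90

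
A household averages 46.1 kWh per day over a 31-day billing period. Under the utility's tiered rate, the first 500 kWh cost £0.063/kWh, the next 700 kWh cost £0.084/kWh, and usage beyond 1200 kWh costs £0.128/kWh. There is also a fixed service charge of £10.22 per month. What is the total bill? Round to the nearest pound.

£130

Usage = 46.1 kWh/day × 31 days = 1429.1 kWh
First 500 kWh × £0.063 = £31.50
Next 700 kWh × £0.084 = £58.80
Remaining 229.1 kWh × £0.128 = £29.32
Energy charge = £119.62; + service £10.22 = £129.84 ≈ £130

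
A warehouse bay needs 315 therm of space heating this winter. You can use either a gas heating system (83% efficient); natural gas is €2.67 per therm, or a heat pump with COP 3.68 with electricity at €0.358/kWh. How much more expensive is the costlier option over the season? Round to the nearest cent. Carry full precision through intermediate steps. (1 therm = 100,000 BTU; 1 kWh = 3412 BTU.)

Heat load = 315 therm × 100,000 = 31,500,000 BTU
Gas: input = 31,500,000 / 0.83 = 37,951,807 BTU = 379.5 therm → 379.5 × €2.67 = €1,013.31
Heat pump: 31,500,000 BTU / 3412 = 9,232 kWh heat; / 3.68 = 2,509 kWh in → × €0.358 = €898.12
Difference = |€1,013.31 − €898.12| = €115.19

€115.19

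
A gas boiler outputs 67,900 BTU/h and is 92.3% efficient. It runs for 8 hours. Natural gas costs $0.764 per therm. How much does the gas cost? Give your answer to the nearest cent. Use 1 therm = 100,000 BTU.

$4.50

Heat delivered = 67,900 BTU/h × 8 h = 543,200 BTU
Gas input = 543,200 / 0.923 = 588,516 BTU
= 588,516 / 100,000 = 5.885 therm
Cost = 5.885 × $0.764/therm = $4.50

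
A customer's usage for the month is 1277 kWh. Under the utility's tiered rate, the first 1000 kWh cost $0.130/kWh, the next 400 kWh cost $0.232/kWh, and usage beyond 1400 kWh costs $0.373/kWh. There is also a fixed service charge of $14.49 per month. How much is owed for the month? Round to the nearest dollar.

$209

First 1000 kWh × $0.130 = $130.00
Next 277 kWh × $0.232 = $64.26
Remaining tier: 0 kWh (not reached)
Energy charge = $194.26; + service $14.49 = $208.75 ≈ $209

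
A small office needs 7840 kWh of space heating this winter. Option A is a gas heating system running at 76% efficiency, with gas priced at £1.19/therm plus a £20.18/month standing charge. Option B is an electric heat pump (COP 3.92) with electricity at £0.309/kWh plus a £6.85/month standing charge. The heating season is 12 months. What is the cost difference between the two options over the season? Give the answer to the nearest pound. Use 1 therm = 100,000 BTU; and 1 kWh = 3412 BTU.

£39

Heat load = 7840 kWh × 3412 = 26,750,080 BTU
Gas: input = 26,750,080 / 0.76 = 35,197,474 BTU = 352 therm → 352 × £1.19 = £418.85; + 12 × £20.18 standing = £661.01
Heat pump: 26,750,080 BTU / 3412 = 7,840 kWh heat; / 3.92 = 2,000 kWh in → × £0.309 = £618.00; + 12 × £6.85 standing = £700.20
Difference = |£661.01 − £700.20| = £39.19 ≈ £39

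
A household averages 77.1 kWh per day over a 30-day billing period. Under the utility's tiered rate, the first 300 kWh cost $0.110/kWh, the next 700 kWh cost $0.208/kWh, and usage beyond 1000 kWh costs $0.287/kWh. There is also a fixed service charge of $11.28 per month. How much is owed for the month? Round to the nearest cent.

Usage = 77.1 kWh/day × 30 days = 2313 kWh
First 300 kWh × $0.110 = $33.00
Next 700 kWh × $0.208 = $145.60
Remaining 1313 kWh × $0.287 = $376.83
Energy charge = $555.43; + service $11.28 = $566.71

$566.71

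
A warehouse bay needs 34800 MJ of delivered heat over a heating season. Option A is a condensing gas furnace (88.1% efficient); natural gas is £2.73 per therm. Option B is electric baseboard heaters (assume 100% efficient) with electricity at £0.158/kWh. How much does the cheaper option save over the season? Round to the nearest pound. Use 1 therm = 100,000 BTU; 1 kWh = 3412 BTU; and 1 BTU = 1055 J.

£505

Heat load = 34800 MJ = 34,800,000,000 J / 1055 = 32,985,782 BTU
Gas: input = 32,985,782 / 0.881 = 37,441,296 BTU = 374.4 therm → 374.4 × £2.73 = £1,022.15
Electric: 32,985,782 BTU / 3412 = 9,668 kWh → × £0.158 = £1,527.48
Difference = |£1,022.15 − £1,527.48| = £505.33 ≈ £505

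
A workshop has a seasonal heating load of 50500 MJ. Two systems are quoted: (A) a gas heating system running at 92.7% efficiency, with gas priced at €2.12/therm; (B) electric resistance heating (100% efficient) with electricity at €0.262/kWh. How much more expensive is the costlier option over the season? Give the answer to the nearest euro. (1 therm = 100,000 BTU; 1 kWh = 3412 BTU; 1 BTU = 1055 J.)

€2581

Heat load = 50500 MJ = 50,500,000,000 J / 1055 = 47,867,299 BTU
Gas: input = 47,867,299 / 0.927 = 51,636,784 BTU = 516.4 therm → 516.4 × €2.12 = €1,094.70
Electric: 47,867,299 BTU / 3412 = 14,030 kWh → × €0.262 = €3,675.62
Difference = |€1,094.70 − €3,675.62| = €2,580.93 ≈ €2581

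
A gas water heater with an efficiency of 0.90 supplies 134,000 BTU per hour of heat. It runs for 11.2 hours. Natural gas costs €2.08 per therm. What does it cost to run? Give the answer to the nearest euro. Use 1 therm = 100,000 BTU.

€35

Heat delivered = 134,000 BTU/h × 11.2 h = 1,500,800 BTU
Gas input = 1,500,800 / 0.90 = 1,667,556 BTU
= 1,667,556 / 100,000 = 16.68 therm
Cost = 16.68 × €2.08/therm = €34.69 ≈ €35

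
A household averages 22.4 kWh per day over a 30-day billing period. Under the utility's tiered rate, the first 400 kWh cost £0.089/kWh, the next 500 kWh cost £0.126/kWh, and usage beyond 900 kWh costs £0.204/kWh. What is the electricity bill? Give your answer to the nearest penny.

Usage = 22.4 kWh/day × 30 days = 672 kWh
First 400 kWh × £0.089 = £35.60
Next 272 kWh × £0.126 = £34.27
Remaining tier: 0 kWh (not reached)
Total = £69.87

£69.87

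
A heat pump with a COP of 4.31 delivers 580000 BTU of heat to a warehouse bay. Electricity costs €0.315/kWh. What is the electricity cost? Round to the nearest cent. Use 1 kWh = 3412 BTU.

Heat delivered = 580,000 BTU / 3412 = 170 kWh
Electrical input = 170 kWh / 4.31 = 39.44 kWh
Cost = 39.44 × €0.315/kWh = €12.42

€12.42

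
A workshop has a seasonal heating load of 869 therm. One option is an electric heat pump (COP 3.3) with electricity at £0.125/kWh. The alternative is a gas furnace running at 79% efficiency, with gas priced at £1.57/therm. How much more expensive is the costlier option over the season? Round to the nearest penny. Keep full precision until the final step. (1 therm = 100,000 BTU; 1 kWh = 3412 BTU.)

Heat load = 869 therm × 100,000 = 86,900,000 BTU
Gas: input = 86,900,000 / 0.79 = 110,000,000 BTU = 1,100 therm → 1,100 × £1.57 = £1,727.00
Heat pump: 86,900,000 BTU / 3412 = 25,470 kWh heat; / 3.3 = 7,718 kWh in → × £0.125 = £964.73
Difference = |£1,727.00 − £964.73| = £762.27

£762.27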